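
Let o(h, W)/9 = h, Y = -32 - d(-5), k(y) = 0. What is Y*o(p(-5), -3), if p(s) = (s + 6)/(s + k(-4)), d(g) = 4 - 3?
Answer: 297/5 ≈ 59.400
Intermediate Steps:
d(g) = 1
p(s) = (6 + s)/s (p(s) = (s + 6)/(s + 0) = (6 + s)/s)
Y = -33 (Y = -32 - 1*1 = -32 - 1 = -33)
o(h, W) = 9*h
Y*o(p(-5), -3) = -297*(6 - 5)/(-5) = -297*(-⅕*1) = -297*(-1)/5 = -33*(-9/5) = 297/5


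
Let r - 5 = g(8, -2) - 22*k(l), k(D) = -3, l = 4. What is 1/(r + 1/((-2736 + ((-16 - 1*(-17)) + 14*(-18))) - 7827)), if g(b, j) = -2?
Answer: 10814/746165 ≈ 0.014493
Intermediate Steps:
r = 69 (r = 5 + (-2 - 22*(-3)) = 5 + (-2 + 66) = 5 + 64 = 69)
1/(r + 1/((-2736 + ((-16 - 1*(-17)) + 14*(-18))) - 7827)) = 1/(69 + 1/((-2736 + ((-16 - 1*(-17)) + 14*(-18))) - 7827)) = 1/(69 + 1/((-2736 + ((-16 + 17) - 252)) - 7827)) = 1/(69 + 1/((-2736 + (1 - 252)) - 7827)) = 1/(69 + 1/((-2736 - 251) - 7827)) = 1/(69 + 1/(-2987 - 7827)) = 1/(69 + 1/(-10814)) = 1/(69 - 1/10814) = 1/(746165/10814) = 10814/746165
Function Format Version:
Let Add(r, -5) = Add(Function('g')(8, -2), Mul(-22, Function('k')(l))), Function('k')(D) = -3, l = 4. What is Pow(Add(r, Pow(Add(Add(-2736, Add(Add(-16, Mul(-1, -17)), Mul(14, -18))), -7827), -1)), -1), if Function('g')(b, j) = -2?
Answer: Rational(10814, 746165) ≈ 0.014493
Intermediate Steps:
r = 69 (r = Add(5, Add(-2, Mul(-22, -3))) = Add(5, Add(-2, 66)) = Add(5, 64) = 69)
Pow(Add(r, Pow(Add(Add(-2736, Add(Add(-16, Mul(-1, -17)), Mul(14, -18))), -7827), -1)), -1) = Pow(Add(69, Pow(Add(Add(-2736, Add(Add(-16, Mul(-1, -17)), Mul(14, -18))), -7827), -1)), -1) = Pow(Add(69, Pow(Add(Add(-2736, Add(Add(-16, 17), -252)), -7827), -1)), -1) = Pow(Add(69, Pow(Add(Add(-2736, Add(1, -252)), -7827), -1)), -1) = Pow(Add(69, Pow(Add(Add(-2736, -251), -7827), -1)), -1) = Pow(Add(69, Pow(Add(-2987, -7827), -1)), -1) = Pow(Add(69, Pow(-10814, -1)), -1) = Pow(Add(69, Rational(-1, 10814)), -1) = Pow(Rational(746165, 10814), -1) = Rational(10814, 746165)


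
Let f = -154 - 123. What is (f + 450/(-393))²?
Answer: 1327654969/17161 ≈ 77365.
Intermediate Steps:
f = -277
(f + 450/(-393))² = (-277 + 450/(-393))² = (-277 + 450*(-1/393))² = (-277 - 150/131)² = (-36437/131)² = 1327654969/17161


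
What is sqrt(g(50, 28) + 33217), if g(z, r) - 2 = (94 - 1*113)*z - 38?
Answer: sqrt(32231) ≈ 179.53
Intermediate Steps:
g(z, r) = -36 - 19*z (g(z, r) = 2 + ((94 - 1*113)*z - 38) = 2 + ((94 - 113)*z - 38) = 2 + (-19*z - 38) = 2 + (-38 - 19*z) = -36 - 19*z)
sqrt(g(50, 28) + 33217) = sqrt((-36 - 19*50) + 33217) = sqrt((-36 - 950) + 33217) = sqrt(-986 + 33217) = sqrt(32231)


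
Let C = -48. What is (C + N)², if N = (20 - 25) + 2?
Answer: 2601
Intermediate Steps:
N = -3 (N = -5 + 2 = -3)
(C + N)² = (-48 - 3)² = (-51)² = 2601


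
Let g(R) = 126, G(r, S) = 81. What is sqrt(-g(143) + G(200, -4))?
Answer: 3*I*sqrt(5) ≈ 6.7082*I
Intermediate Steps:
sqrt(-g(143) + G(200, -4)) = sqrt(-1*126 + 81) = sqrt(-126 + 81) = sqrt(-45) = 3*I*sqrt(5)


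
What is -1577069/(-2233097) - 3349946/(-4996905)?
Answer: 15361218334207/11158573564785 ≈ 1.3766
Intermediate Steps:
-1577069/(-2233097) - 3349946/(-4996905) = -1577069*(-1/2233097) - 3349946*(-1/4996905) = 1577069/2233097 + 3349946/4996905 = 15361218334207/11158573564785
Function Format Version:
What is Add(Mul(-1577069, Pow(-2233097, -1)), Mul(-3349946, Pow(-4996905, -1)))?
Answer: Rational(15361218334207, 11158573564785) ≈ 1.3766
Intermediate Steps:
Add(Mul(-1577069, Pow(-2233097, -1)), Mul(-3349946, Pow(-4996905, -1))) = Add(Mul(-1577069, Rational(-1, 2233097)), Mul(-3349946, Rational(-1, 4996905))) = Add(Rational(1577069, 2233097), Rational(3349946, 4996905)) = Rational(15361218334207, 11158573564785)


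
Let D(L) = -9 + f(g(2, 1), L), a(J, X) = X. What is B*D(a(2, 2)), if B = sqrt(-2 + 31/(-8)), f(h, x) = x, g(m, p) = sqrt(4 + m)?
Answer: -7*I*sqrt(94)/4 ≈ -16.967*I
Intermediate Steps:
D(L) = -9 + L
B = I*sqrt(94)/4 (B = sqrt(-2 + 31*(-1/8)) = sqrt(-2 - 31/8) = sqrt(-47/8) = I*sqrt(94)/4 ≈ 2.4238*I)
B*D(a(2, 2)) = (I*sqrt(94)/4)*(-9 + 2) = (I*sqrt(94)/4)*(-7) = -7*I*sqrt(94)/4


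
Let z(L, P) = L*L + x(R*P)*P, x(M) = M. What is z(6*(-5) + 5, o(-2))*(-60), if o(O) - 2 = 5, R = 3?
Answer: -46320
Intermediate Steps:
o(O) = 7 (o(O) = 2 + 5 = 7)
z(L, P) = L² + 3*P² (z(L, P) = L*L + (3*P)*P = L² + 3*P²)
z(6*(-5) + 5, o(-2))*(-60) = ((6*(-5) + 5)² + 3*7²)*(-60) = ((-30 + 5)² + 3*49)*(-60) = ((-25)² + 147)*(-60) = (625 + 147)*(-60) = 772*(-60) = -46320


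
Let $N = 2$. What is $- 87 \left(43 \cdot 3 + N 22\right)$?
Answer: $-15051$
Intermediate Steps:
$- 87 \left(43 \cdot 3 + N 22\right) = - 87 \left(43 \cdot 3 + 2 \cdot 22\right) = - 87 \left(129 + 44\right) = \left(-87\right) 173 = -15051$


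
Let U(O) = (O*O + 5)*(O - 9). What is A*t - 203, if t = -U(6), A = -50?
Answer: -6353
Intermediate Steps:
U(O) = (-9 + O)*(5 + O**2) (U(O) = (O**2 + 5)*(-9 + O) = (5 + O**2)*(-9 + O) = (-9 + O)*(5 + O**2))
t = 123 (t = -(-45 + 6**3 - 9*6**2 + 5*6) = -(-45 + 216 - 9*36 + 30) = -(-45 + 216 - 324 + 30) = -1*(-123) = 123)
A*t - 203 = -50*123 - 203 = -6150 - 203 = -6353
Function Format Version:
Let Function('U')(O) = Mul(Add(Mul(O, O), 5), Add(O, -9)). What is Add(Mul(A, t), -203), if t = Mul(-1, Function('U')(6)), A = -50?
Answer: -6353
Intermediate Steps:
Function('U')(O) = Mul(Add(-9, O), Add(5, Pow(O, 2))) (Function('U')(O) = Mul(Add(Pow(O, 2), 5), Add(-9, O)) = Mul(Add(5, Pow(O, 2)), Add(-9, O)) = Mul(Add(-9, O), Add(5, Pow(O, 2))))
t = 123 (t = Mul(-1, Add(-45, Pow(6, 3), Mul(-9, Pow(6, 2)), Mul(5, 6))) = Mul(-1, Add(-45, 216, Mul(-9, 36), 30)) = Mul(-1, Add(-45, 216, -324, 30)) = Mul(-1, -123) = 123)
Add(Mul(A, t), -203) = Add(Mul(-50, 123), -203) = Add(-6150, -203) = -6353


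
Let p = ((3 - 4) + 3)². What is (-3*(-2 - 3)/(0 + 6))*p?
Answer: 10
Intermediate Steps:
p = 4 (p = (-1 + 3)² = 2² = 4)
(-3*(-2 - 3)/(0 + 6))*p = -3*(-2 - 3)/(0 + 6)*4 = -(-15)/6*4 = -3*(-⅚)*4 = (5/2)*4 = 10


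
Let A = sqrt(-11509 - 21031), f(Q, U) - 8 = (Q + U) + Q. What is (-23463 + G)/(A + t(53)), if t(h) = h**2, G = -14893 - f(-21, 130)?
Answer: -108011668/7923021 + 76904*I*sqrt(8135)/7923021 ≈ -13.633 + 0.87546*I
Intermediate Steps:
f(Q, U) = 8 + U + 2*Q (f(Q, U) = 8 + ((Q + U) + Q) = 8 + (U + 2*Q) = 8 + U + 2*Q)
G = -14989 (G = -14893 - (8 + 130 + 2*(-21)) = -14893 - (8 + 130 - 42) = -14893 - 1*96 = -14893 - 96 = -14989)
A = 2*I*sqrt(8135) (A = sqrt(-32540) = 2*I*sqrt(8135) ≈ 180.39*I)
(-23463 + G)/(A + t(53)) = (-23463 - 14989)/(2*I*sqrt(8135) + 53**2) = -38452/(2*I*sqrt(8135) + 2809) = -38452/(2809 + 2*I*sqrt(8135))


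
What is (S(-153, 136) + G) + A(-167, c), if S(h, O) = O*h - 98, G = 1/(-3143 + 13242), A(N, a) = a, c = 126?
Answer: -209857219/10099 ≈ -20780.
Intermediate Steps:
G = 1/10099 ≈ 9.9020e-5
S(h, O) = -98 + O*h
(S(-153, 136) + G) + A(-167, c) = ((-98 + 136*(-153)) + 1/10099) + 126 = ((-98 - 20808) + 1/10099) + 126 = (-20906 + 1/10099) + 126 = -211129693/10099 + 126 = -209857219/10099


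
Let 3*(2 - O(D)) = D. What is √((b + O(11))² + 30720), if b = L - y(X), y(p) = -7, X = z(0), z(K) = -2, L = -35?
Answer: √284401/3 ≈ 177.76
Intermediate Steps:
O(D) = 2 - D/3
X = -2
b = -28 (b = -35 - 1*(-7) = -35 + 7 = -28)
√((b + O(11))² + 30720) = √((-28 + (2 - ⅓*11))² + 30720) = √((-28 + (2 - 11/3))² + 30720) = √((-28 - 5/3)² + 30720) = √((-89/3)² + 30720) = √(7921/9 + 30720) = √(284401/9) = √284401/3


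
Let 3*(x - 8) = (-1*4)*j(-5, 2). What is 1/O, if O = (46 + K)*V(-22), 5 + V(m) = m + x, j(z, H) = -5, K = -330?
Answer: 3/10508 ≈ 0.00028550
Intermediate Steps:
x = 44/3 (x = 8 + (-1*4*(-5))/3 = 8 + (-4*(-5))/3 = 8 + (⅓)*20 = 8 + 20/3 = 44/3 ≈ 14.667)
V(m) = 29/3 + m (V(m) = -5 + (m + 44/3) = -5 + (44/3 + m) = 29/3 + m)
O = 10508/3 (O = (46 - 330)*(29/3 - 22) = -284*(-37/3) = 10508/3 ≈ 3502.7)
1/O = 1/(10508/3) = 3/10508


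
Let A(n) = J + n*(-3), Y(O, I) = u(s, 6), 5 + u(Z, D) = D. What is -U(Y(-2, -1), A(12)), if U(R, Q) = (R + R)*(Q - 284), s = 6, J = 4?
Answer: 632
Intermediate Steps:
u(Z, D) = -5 + D
Y(O, I) = 1 (Y(O, I) = -5 + 6 = 1)
A(n) = 4 - 3*n (A(n) = 4 + n*(-3) = 4 - 3*n)
U(R, Q) = 2*R*(-284 + Q) (U(R, Q) = (2*R)*(-284 + Q) = 2*R*(-284 + Q))
-U(Y(-2, -1), A(12)) = -2*(-284 + (4 - 3*12)) = -2*(-284 + (4 - 36)) = -2*(-284 - 32) = -2*(-316) = -1*(-632) = 632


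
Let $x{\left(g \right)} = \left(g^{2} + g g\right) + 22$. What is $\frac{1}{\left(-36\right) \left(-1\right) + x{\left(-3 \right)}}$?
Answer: $\frac{1}{76} \approx 0.013158$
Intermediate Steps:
$x{\left(g \right)} = 22 + 2 g^{2}$ ($x{\left(g \right)} = \left(g^{2} + g^{2}\right) + 22 = 2 g^{2} + 22 = 22 + 2 g^{2}$)
$\frac{1}{\left(-36\right) \left(-1\right) + x{\left(-3 \right)}} = \frac{1}{\left(-36\right) \left(-1\right) + \left(22 + 2 \left(-3\right)^{2}\right)} = \frac{1}{36 + \left(22 + 2 \cdot 9\right)} = \frac{1}{36 + \left(22 + 18\right)} = \frac{1}{36 + 40} = \frac{1}{76}$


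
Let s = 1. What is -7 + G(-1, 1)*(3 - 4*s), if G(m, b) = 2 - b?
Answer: -8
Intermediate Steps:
-7 + G(-1, 1)*(3 - 4*s) = -7 + (2 - 1*1)*(3 - 4*1) = -7 + (2 - 1)*(3 - 4) = -7 + 1*(-1) = -7 - 1 = -8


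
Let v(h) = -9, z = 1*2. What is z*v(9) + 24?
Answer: 6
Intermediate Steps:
z = 2
z*v(9) + 24 = 2*(-9) + 24 = -18 + 24 = 6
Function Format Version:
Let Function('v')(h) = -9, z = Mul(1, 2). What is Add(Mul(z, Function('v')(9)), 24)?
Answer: 6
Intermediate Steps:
z = 2
Add(Mul(z, Function('v')(9)), 24) = Add(Mul(2, -9), 24) = Add(-18, 24) = 6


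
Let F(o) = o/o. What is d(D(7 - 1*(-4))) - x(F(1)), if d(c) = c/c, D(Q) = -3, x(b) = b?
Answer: 0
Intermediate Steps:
F(o) = 1
d(c) = 1
d(D(7 - 1*(-4))) - x(F(1)) = 1 - 1*1 = 1 - 1 = 0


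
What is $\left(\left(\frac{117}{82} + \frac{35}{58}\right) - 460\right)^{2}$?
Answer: $\frac{296508564676}{1413721} \approx 2.0974 \cdot 10^{5}$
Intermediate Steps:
$\left(\left(\frac{117}{82} + \frac{35}{58}\right) - 460\right)^{2} = \left(\frac{2414}{1189} - 460\right)^{2} = \left(- \frac{544526}{1189}\right)^{2} = \frac{296508564676}{1413721}$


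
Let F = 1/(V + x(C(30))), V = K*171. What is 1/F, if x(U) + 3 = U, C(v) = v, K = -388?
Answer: -66321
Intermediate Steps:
x(U) = -3 + U
V = -66348 (V = -388*171 = -66348)
F = -1/66321 (F = 1/(-66348 + (-3 + 30)) = 1/(-66348 + 27) = 1/(-66321) = -1/66321 ≈ -1.5078e-5)
1/F = 1/(-1/66321) = -66321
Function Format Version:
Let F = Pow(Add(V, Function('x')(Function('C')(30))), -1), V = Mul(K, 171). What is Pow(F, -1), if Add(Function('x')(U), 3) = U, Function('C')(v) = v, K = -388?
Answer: -66321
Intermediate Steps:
Function('x')(U) = Add(-3, U)
V = -66348 (V = Mul(-388, 171) = -66348)
F = Rational(-1, 66321) (F = Pow(Add(-66348, Add(-3, 30)), -1) = Pow(Add(-66348, 27), -1) = Pow(-66321, -1) = Rational(-1, 66321) ≈ -1.5078e-5)
Pow(F, -1) = Pow(Rational(-1, 66321), -1) = -66321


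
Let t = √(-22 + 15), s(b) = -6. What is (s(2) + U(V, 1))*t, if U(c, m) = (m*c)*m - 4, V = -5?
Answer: -15*I*√7 ≈ -39.686*I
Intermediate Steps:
t = I*√7 (t = √(-7) = I*√7 ≈ 2.6458*I)
U(c, m) = -4 + c*m² (U(c, m) = (c*m)*m - 4 = c*m² - 4 = -4 + c*m²)
(s(2) + U(V, 1))*t = (-6 + (-4 - 5*1²))*(I*√7) = (-6 + (-4 - 5*1))*(I*√7) = (-6 + (-4 - 5))*(I*√7) = (-6 - 9)*(I*√7) = -15*I*√7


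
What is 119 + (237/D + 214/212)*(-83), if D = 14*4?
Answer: -938039/2968 ≈ -316.05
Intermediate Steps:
D = 56
119 + (237/D + 214/212)*(-83) = 119 + (237/56 + 214/212)*(-83) = 119 + (237*(1/56) + 214*(1/212))*(-83) = 119 + (237/56 + 107/106)*(-83) = 119 + (15557/2968)*(-83) = 119 - 1291231/2968 = -938039/2968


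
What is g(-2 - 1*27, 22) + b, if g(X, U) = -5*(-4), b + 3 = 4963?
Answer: 4980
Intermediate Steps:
b = 4960 (b = -3 + 4963 = 4960)
g(X, U) = 20
g(-2 - 1*27, 22) + b = 20 + 4960 = 4980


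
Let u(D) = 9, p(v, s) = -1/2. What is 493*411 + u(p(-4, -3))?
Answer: 202632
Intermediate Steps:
p(v, s) = -½ (p(v, s) = -1*½ = -½)
493*411 + u(p(-4, -3)) = 493*411 + 9 = 202623 + 9 = 202632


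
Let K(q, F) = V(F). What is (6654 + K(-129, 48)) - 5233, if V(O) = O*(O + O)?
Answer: 6029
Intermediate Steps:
V(O) = 2*O² (V(O) = O*(2*O) = 2*O²)
K(q, F) = 2*F²
(6654 + K(-129, 48)) - 5233 = (6654 + 2*48²) - 5233 = (6654 + 2*2304) - 5233 = (6654 + 4608) - 5233 = 11262 - 5233 = 6029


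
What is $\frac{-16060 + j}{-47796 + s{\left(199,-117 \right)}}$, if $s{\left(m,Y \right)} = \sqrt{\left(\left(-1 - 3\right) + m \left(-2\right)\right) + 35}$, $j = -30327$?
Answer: $\frac{2217113052}{2284457983} + \frac{46387 i \sqrt{367}}{2284457983} \approx 0.97052 + 0.000389 i$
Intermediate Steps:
$s{\left(m,Y \right)} = \sqrt{31 - 2 m}$ ($s{\left(m,Y \right)} = \sqrt{\left(-4 - 2 m\right) + 35} = \sqrt{31 - 2 m}$)
$\frac{-16060 + j}{-47796 + s{\left(199,-117 \right)}} = \frac{-16060 - 30327}{-47796 + \sqrt{31 - 398}} = - \frac{46387}{-47796 + \sqrt{31 - 398}} = - \frac{46387}{-47796 + \sqrt{-367}} = - \frac{46387}{-47796 + i \sqrt{367}}$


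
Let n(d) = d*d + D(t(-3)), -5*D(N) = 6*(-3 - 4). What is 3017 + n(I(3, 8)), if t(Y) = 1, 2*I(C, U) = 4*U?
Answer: 16407/5 ≈ 3281.4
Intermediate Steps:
I(C, U) = 2*U (I(C, U) = (4*U)/2 = 2*U)
D(N) = 42/5 (D(N) = -6*(-3 - 4)/5 = -6*(-7)/5 = -⅕*(-42) = 42/5)
n(d) = 42/5 + d² (n(d) = d*d + 42/5 = d² + 42/5 = 42/5 + d²)
3017 + n(I(3, 8)) = 3017 + (42/5 + (2*8)²) = 3017 + (42/5 + 16²) = 3017 + (42/5 + 256) = 3017 + 1322/5 = 16407/5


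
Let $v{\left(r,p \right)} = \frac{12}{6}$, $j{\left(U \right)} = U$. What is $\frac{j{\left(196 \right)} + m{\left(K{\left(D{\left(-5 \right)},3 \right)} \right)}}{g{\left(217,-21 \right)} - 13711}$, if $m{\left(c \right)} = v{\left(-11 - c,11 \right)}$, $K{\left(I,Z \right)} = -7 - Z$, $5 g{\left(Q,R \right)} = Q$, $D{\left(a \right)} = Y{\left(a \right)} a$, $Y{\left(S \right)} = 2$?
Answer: $- \frac{495}{34169} \approx -0.014487$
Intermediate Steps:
$v{\left(r,p \right)} = 2$ ($v{\left(r,p \right)} = 12 \cdot \frac{1}{6} = 2$)
$D{\left(a \right)} = 2 a$
$g{\left(Q,R \right)} = \frac{Q}{5}$
$m{\left(c \right)} = 2$
$\frac{j{\left(196 \right)} + m{\left(K{\left(D{\left(-5 \right)},3 \right)} \right)}}{g{\left(217,-21 \right)} - 13711} = \frac{196 + 2}{\frac{1}{5} \cdot 217 - 13711} = \frac{198}{\frac{217}{5} - 13711} = \frac{198}{- \frac{68338}{5}} = 198 \left(- \frac{5}{68338}\right) = - \frac{495}{34169}$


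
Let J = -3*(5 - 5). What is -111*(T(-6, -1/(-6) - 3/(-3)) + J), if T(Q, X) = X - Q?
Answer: -1591/2 ≈ -795.50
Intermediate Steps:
J = 0 (J = -3*0 = 0)
-111*(T(-6, -1/(-6) - 3/(-3)) + J) = -111*(((-1/(-6) - 3/(-3)) - 1*(-6)) + 0) = -111*(((-1*(-⅙) - 3*(-⅓)) + 6) + 0) = -111*(((⅙ + 1) + 6) + 0) = -111*((7/6 + 6) + 0) = -111*(43/6 + 0) = -111*43/6 = -1591/2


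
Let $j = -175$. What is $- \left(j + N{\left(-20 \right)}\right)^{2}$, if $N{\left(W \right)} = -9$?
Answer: $-33856$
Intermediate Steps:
$- \left(j + N{\left(-20 \right)}\right)^{2} = - \left(-175 - 9\right)^{2} = - \left(-184\right)^{2} = \left(-1\right) 33856 = -33856$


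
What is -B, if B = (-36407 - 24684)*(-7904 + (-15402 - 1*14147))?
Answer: -2288041223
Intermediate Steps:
B = 2288041223 (B = -61091*(-7904 + (-15402 - 14147)) = -61091*(-7904 - 29549) = -61091*(-37453) = 2288041223)
-B = -1*2288041223 = -2288041223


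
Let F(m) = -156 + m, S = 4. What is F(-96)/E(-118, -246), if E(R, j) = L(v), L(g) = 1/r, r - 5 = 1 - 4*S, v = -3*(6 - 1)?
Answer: 2520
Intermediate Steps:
v = -15 (v = -3*5 = -15)
r = -10 (r = 5 + (1 - 4*4) = 5 + (1 - 16) = 5 - 15 = -10)
L(g) = -⅒ (L(g) = 1/(-10) = -⅒)
E(R, j) = -⅒
F(-96)/E(-118, -246) = (-156 - 96)/(-⅒) = -252*(-10) = 2520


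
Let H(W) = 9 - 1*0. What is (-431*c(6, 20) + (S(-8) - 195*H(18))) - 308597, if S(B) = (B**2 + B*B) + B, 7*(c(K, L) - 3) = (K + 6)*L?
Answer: -2284115/7 ≈ -3.2630e+5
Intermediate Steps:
c(K, L) = 3 + L*(6 + K)/7 (c(K, L) = 3 + ((K + 6)*L)/7 = 3 + ((6 + K)*L)/7 = 3 + (L*(6 + K))/7 = 3 + L*(6 + K)/7)
H(W) = 9 (H(W) = 9 + 0 = 9)
S(B) = B + 2*B**2 (S(B) = (B**2 + B**2) + B = 2*B**2 + B = B + 2*B**2)
(-431*c(6, 20) + (S(-8) - 195*H(18))) - 308597 = (-431*(3 + (6/7)*20 + (1/7)*6*20) + (-8*(1 + 2*(-8)) - 195*9)) - 308597 = (-431*(3 + 120/7 + 120/7) + (-8*(1 - 16) - 1755)) - 308597 = (-431*261/7 + (-8*(-15) - 1755)) - 308597 = (-112491/7 + (120 - 1755)) - 308597 = (-112491/7 - 1635) - 308597 = -123936/7 - 308597 = -2284115/7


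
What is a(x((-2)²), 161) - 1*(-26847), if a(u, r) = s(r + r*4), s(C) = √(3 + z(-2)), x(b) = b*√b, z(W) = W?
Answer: 26848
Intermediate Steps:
x(b) = b^(3/2)
s(C) = 1 (s(C) = √(3 - 2) = √1 = 1)
a(u, r) = 1
a(x((-2)²), 161) - 1*(-26847) = 1 - 1*(-26847) = 1 + 26847 = 26848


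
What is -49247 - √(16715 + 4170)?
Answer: -49247 - √20885 ≈ -49392.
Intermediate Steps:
-49247 - √(16715 + 4170) = -49247 - √20885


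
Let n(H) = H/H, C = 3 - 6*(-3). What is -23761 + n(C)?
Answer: -23760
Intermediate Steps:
C = 21 (C = 3 + 18 = 21)
n(H) = 1
-23761 + n(C) = -23761 + 1 = -23760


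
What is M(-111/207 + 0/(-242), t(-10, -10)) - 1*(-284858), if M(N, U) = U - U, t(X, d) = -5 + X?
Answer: 284858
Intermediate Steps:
M(N, U) = 0
M(-111/207 + 0/(-242), t(-10, -10)) - 1*(-284858) = 0 - 1*(-284858) = 0 + 284858 = 284858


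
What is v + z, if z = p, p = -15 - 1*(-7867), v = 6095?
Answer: 13947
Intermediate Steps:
p = 7852 (p = -15 + 7867 = 7852)
z = 7852
v + z = 6095 + 7852 = 13947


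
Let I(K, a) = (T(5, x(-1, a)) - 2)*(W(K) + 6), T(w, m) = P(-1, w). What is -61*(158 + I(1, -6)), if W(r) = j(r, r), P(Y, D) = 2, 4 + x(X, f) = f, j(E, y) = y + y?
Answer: -9638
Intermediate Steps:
j(E, y) = 2*y
x(X, f) = -4 + f
T(w, m) = 2
W(r) = 2*r
I(K, a) = 0 (I(K, a) = (2 - 2)*(2*K + 6) = 0*(6 + 2*K) = 0)
-61*(158 + I(1, -6)) = -61*(158 + 0) = -61*158 = -9638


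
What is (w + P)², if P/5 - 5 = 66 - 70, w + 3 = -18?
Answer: 256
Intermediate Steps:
w = -21 (w = -3 - 18 = -21)
P = 5 (P = 25 + 5*(66 - 70) = 25 + 5*(-4) = 25 - 20 = 5)
(w + P)² = (-21 + 5)² = (-16)² = 256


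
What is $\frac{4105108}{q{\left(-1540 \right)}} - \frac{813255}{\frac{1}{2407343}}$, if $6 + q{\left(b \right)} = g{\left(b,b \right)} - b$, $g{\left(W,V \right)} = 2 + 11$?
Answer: $- \frac{432670204067321}{221} \approx -1.9578 \cdot 10^{12}$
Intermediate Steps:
$g{\left(W,V \right)} = 13$
$q{\left(b \right)} = 7 - b$ ($q{\left(b \right)} = -6 - \left(-13 + b\right) = 7 - b$)
$\frac{4105108}{q{\left(-1540 \right)}} - \frac{813255}{\frac{1}{2407343}} = \frac{4105108}{7 - -1540} - \frac{813255}{\frac{1}{2407343}} = \frac{4105108}{7 + 1540} - 813255 \frac{1}{\frac{1}{2407343}} = \frac{4105108}{1547} - 1957783731465 = 4105108 \cdot \frac{1}{1547} - 1957783731465 = \frac{586444}{221} - 1957783731465 = - \frac{432670204067321}{221}$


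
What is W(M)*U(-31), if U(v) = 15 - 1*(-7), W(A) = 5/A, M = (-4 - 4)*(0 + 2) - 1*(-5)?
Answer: -10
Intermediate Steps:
M = -11 (M = -8*2 + 5 = -16 + 5 = -11)
U(v) = 22 (U(v) = 15 + 7 = 22)
W(M)*U(-31) = (5/(-11))*22 = (5*(-1/11))*22 = -5/11*22 = -10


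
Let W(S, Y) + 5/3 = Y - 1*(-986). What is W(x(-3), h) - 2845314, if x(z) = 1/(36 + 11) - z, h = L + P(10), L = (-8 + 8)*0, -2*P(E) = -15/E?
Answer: -34131947/12 ≈ -2.8443e+6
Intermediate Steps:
P(E) = 15/(2*E) (P(E) = -(-15)/(2*E) = 15/(2*E))
L = 0 (L = 0*0 = 0)
h = 3/4 (h = 0 + (15/2)/10 = 0 + (15/2)*(1/10) = 0 + 3/4 = 3/4 ≈ 0.75000)
x(z) = 1/47 - z
W(S, Y) = 2953/3 + Y (W(S, Y) = -5/3 + (Y - 1*(-986)) = -5/3 + (Y + 986) = -5/3 + (986 + Y) = 2953/3 + Y)
W(x(-3), h) - 2845314 = (2953/3 + 3/4) - 2845314 = 11821/12 - 2845314 = -34131947/12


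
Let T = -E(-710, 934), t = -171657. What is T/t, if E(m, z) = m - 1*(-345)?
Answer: -365/171657 ≈ -0.0021263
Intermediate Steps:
E(m, z) = 345 + m (E(m, z) = m + 345 = 345 + m)
T = 365 (T = -(345 - 710) = -1*(-365) = 365)
T/t = 365/(-171657) = 365*(-1/171657) = -365/171657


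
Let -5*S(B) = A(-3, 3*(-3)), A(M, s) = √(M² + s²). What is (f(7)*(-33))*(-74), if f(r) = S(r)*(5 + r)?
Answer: -87912*√10/5 ≈ -55600.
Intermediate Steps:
S(B) = -3*√10/5 (S(B) = -√((-3)² + (3*(-3))²)/5 = -√(9 + (-9)²)/5 = -√(9 + 81)/5 = -3*√10/5)
f(r) = -3*√10*(5 + r)/5 (f(r) = (-3*√10/5)*(5 + r) = -3*√10*(5 + r)/5)
(f(7)*(-33))*(-74) = ((3*√10*(-5 - 1*7)/5)*(-33))*(-74) = ((3*√10*(-5 - 7)/5)*(-33))*(-74) = (((⅗)*√10*(-12))*(-33))*(-74) = (-36*√10/5*(-33))*(-74) = (1188*√10/5)*(-74) = -87912*√10/5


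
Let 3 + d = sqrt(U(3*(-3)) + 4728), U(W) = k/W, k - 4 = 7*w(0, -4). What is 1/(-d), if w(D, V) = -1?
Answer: -9/14158 - sqrt(42555)/14158 ≈ -0.015206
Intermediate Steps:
k = -3 (k = 4 + 7*(-1) = 4 - 7 = -3)
U(W) = -3/W
d = -3 + sqrt(42555)/3 (d = -3 + sqrt(-3/(3*(-3)) + 4728) = -3 + sqrt(-3/(-9) + 4728) = -3 + sqrt(-3*(-1/9) + 4728) = -3 + sqrt(1/3 + 4728) = -3 + sqrt(14185/3) = -3 + sqrt(42555)/3 ≈ 65.763)
1/(-d) = 1/(-(-3 + sqrt(42555)/3)) = 1/(3 - sqrt(42555)/3)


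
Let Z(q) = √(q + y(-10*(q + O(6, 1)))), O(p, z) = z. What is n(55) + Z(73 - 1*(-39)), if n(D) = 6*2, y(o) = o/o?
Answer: 12 + √113 ≈ 22.630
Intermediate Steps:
y(o) = 1
n(D) = 12
Z(q) = √(1 + q) (Z(q) = √(q + 1) = √(1 + q))
n(55) + Z(73 - 1*(-39)) = 12 + √(1 + (73 - 1*(-39))) = 12 + √(1 + (73 + 39)) = 12 + √(1 + 112) = 12 + √113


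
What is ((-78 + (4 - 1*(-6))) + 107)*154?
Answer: 6006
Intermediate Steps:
((-78 + (4 - 1*(-6))) + 107)*154 = ((-78 + (4 + 6)) + 107)*154 = ((-78 + 10) + 107)*154 = (-68 + 107)*154 = 39*154 = 6006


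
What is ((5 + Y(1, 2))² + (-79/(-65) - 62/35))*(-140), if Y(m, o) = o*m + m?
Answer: -115468/13 ≈ -8882.2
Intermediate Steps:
Y(m, o) = m + m*o (Y(m, o) = m*o + m = m + m*o)
((5 + Y(1, 2))² + (-79/(-65) - 62/35))*(-140) = ((5 + 1*(1 + 2))² + (-79/(-65) - 62/35))*(-140) = ((5 + 1*3)² + (-79*(-1/65) - 62*1/35))*(-140) = ((5 + 3)² + (79/65 - 62/35))*(-140) = (8² - 253/455)*(-140) = (64 - 253/455)*(-140) = (28867/455)*(-140) = -115468/13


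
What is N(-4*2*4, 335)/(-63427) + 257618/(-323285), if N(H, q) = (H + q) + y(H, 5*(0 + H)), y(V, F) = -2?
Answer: -57272633/71445985 ≈ -0.80162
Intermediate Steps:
N(H, q) = -2 + H + q (N(H, q) = (H + q) - 2 = -2 + H + q)
N(-4*2*4, 335)/(-63427) + 257618/(-323285) = (-2 - 4*2*4 + 335)/(-63427) + 257618/(-323285) = (-2 - 8*4 + 335)*(-1/63427) + 257618*(-1/323285) = (-2 - 32 + 335)*(-1/63427) - 257618/323285 = 301*(-1/63427) - 257618/323285 = -43/9061 - 257618/323285 = -57272633/71445985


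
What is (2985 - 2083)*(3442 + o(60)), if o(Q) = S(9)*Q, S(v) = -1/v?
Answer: 9296012/3 ≈ 3.0987e+6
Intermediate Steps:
o(Q) = -Q/9 (o(Q) = (-1/9)*Q = (-1*⅑)*Q = -Q/9)
(2985 - 2083)*(3442 + o(60)) = (2985 - 2083)*(3442 - ⅑*60) = 902*(3442 - 20/3) = 902*(10306/3) = 9296012/3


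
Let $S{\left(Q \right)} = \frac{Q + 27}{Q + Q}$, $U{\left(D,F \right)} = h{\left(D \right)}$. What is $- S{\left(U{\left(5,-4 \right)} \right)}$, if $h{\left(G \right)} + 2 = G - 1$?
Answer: $- \frac{29}{4} \approx -7.25$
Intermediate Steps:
$h{\left(G \right)} = -3 + G$ ($h{\left(G \right)} = -2 + \left(G - 1\right) = -2 + \left(-1 + G\right) = -3 + G$)
$U{\left(D,F \right)} = -3 + D$
$S{\left(Q \right)} = \frac{27 + Q}{2 Q}$
$- S{\left(U{\left(5,-4 \right)} \right)} = - \frac{27 + \left(-3 + 5\right)}{2 \left(-3 + 5\right)} = - \frac{27 + 2}{2 \cdot 2} = - \frac{29}{2 \cdot 2} = \left(-1\right) \frac{29}{4} = - \frac{29}{4}$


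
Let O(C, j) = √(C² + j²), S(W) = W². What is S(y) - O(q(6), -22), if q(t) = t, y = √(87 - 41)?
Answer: 46 - 2*√130 ≈ 23.197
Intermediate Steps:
y = √46 ≈ 6.7823
S(y) - O(q(6), -22) = (√46)² - √(6² + (-22)²) = 46 - √(36 + 484) = 46 - √520 = 46 - 2*√130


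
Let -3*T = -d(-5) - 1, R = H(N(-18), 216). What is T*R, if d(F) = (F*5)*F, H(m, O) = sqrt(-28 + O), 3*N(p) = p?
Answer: 84*sqrt(47) ≈ 575.88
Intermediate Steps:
N(p) = p/3
d(F) = 5*F**2 (d(F) = (5*F)*F = 5*F**2)
R = 2*sqrt(47) (R = sqrt(-28 + 216) = sqrt(188) = 2*sqrt(47) ≈ 13.711)
T = 42 (T = -(-5*(-5)**2 - 1)/3 = -(-5*25 - 1)/3 = -(-1*125 - 1)/3 = -(-125 - 1)/3 = -1/3*(-126) = 42)
T*R = 42*(2*sqrt(47)) = 84*sqrt(47)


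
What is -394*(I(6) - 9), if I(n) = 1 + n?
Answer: 788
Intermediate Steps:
-394*(I(6) - 9) = -394*((1 + 6) - 9) = -394*(7 - 9) = -394*(-2) = 788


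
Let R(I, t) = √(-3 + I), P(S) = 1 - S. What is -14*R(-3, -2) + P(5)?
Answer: -4 - 14*I*√6 ≈ -4.0 - 34.293*I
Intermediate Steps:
-14*R(-3, -2) + P(5) = -14*√(-3 - 3) + (1 - 1*5) = -14*I*√6 + (1 - 5) = -14*I*√6 - 4 = -4 - 14*I*√6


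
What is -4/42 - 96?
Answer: -2018/21 ≈ -96.095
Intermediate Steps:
-4/42 - 96 = -4*1/42 - 96 = -2/21 - 96 = -2018/21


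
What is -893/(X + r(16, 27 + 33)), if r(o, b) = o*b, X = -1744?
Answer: 893/784 ≈ 1.1390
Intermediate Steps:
r(o, b) = b*o
-893/(X + r(16, 27 + 33)) = -893/(-1744 + (27 + 33)*16) = -893/(-1744 + 60*16) = -893/(-1744 + 960) = -893/(-784) = -893*(-1/784) = 893/784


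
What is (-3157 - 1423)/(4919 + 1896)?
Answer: -916/1363 ≈ -0.67205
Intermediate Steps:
(-3157 - 1423)/(4919 + 1896) = -4580/6815 = -4580*1/6815 = -916/1363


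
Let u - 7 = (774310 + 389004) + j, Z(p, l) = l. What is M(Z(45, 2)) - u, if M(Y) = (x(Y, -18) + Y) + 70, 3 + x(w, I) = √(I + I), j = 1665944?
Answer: -2829196 + 6*I ≈ -2.8292e+6 + 6.0*I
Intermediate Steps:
x(w, I) = -3 + √2*√I (x(w, I) = -3 + √(I + I) = -3 + √(2*I) = -3 + √2*√I)
M(Y) = 67 + Y + 6*I (M(Y) = ((-3 + √2*√(-18)) + Y) + 70 = ((-3 + √2*(3*I*√2)) + Y) + 70 = ((-3 + 6*I) + Y) + 70 = (-3 + Y + 6*I) + 70 = 67 + Y + 6*I)
u = 2829265 (u = 7 + ((774310 + 389004) + 1665944) = 7 + (1163314 + 1665944) = 7 + 2829258 = 2829265)
M(Z(45, 2)) - u = (67 + 2 + 6*I) - 1*2829265 = (69 + 6*I) - 2829265 = -2829196 + 6*I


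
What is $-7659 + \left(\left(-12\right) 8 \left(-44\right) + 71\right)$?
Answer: $-3364$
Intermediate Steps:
$-7659 + \left(\left(-12\right) 8 \left(-44\right) + 71\right) = -7659 + \left(\left(-96\right) \left(-44\right) + 71\right) = -7659 + \left(4224 + 71\right) = -7659 + 4295 = -3364$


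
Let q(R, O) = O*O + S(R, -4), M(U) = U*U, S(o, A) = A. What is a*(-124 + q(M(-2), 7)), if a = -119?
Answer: 9401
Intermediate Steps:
M(U) = U**2
q(R, O) = -4 + O**2 (q(R, O) = O*O - 4 = O**2 - 4 = -4 + O**2)
a*(-124 + q(M(-2), 7)) = -119*(-124 + (-4 + 7**2)) = -119*(-124 + (-4 + 49)) = -119*(-124 + 45) = -119*(-79) = 9401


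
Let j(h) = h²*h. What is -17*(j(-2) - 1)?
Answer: 153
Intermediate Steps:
j(h) = h³
-17*(j(-2) - 1) = -17*((-2)³ - 1) = -17*(-8 - 1) = -17*(-9) = 153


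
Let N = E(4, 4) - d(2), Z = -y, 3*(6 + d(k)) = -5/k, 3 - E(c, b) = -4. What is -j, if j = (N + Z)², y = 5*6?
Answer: -9409/36 ≈ -261.36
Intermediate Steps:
E(c, b) = 7 (E(c, b) = 3 - 1*(-4) = 3 + 4 = 7)
d(k) = -6 - 5/(3*k) (d(k) = -6 + (-5/k)/3 = -6 - 5/(3*k))
y = 30
Z = -30 (Z = -1*30 = -30)
N = 83/6 (N = 7 - (-6 - 5/3/2) = 7 - (-6 - 5/3*½) = 7 - (-6 - ⅚) = 7 - 1*(-41/6) = 7 + 41/6 = 83/6 ≈ 13.833)
j = 9409/36 (j = (83/6 - 30)² = (-97/6)² = 9409/36 ≈ 261.36)
-j = -1*9409/36 = -9409/36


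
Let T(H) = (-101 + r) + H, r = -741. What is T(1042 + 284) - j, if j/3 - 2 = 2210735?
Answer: -6631727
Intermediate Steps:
T(H) = -842 + H (T(H) = (-101 - 741) + H = -842 + H)
j = 6632211 (j = 6 + 3*2210735 = 6 + 6632205 = 6632211)
T(1042 + 284) - j = (-842 + (1042 + 284)) - 1*6632211 = (-842 + 1326) - 6632211 = 484 - 6632211 = -6631727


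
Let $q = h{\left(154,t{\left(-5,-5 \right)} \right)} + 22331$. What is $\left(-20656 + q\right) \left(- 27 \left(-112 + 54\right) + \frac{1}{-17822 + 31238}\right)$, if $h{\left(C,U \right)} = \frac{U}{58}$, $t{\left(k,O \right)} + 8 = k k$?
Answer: $\frac{680475302773}{259376} \approx 2.6235 \cdot 10^{6}$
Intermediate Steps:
$t{\left(k,O \right)} = -8 + k^{2}$ ($t{\left(k,O \right)} = -8 + k k = -8 + k^{2}$)
$h{\left(C,U \right)} = \frac{U}{58}$ ($h{\left(C,U \right)} = U \frac{1}{58} = \frac{U}{58}$)
$q = \frac{1295215}{58}$ ($q = \frac{-8 + \left(-5\right)^{2}}{58} + 22331 = \frac{-8 + 25}{58} + 22331 = \frac{1}{58} \cdot 17 + 22331 = \frac{17}{58} + 22331 = \frac{1295215}{58} \approx 22331.0$)
$\left(-20656 + q\right) \left(- 27 \left(-112 + 54\right) + \frac{1}{-17822 + 31238}\right) = \left(-20656 + \frac{1295215}{58}\right) \left(- 27 \left(-112 + 54\right) + \frac{1}{-17822 + 31238}\right) = \frac{97167 \left(\left(-27\right) \left(-58\right) + \frac{1}{13416}\right)}{58} = \frac{97167 \left(1566 + \frac{1}{13416}\right)}{58} = \frac{97167}{58} \cdot \frac{21009457}{13416} = \frac{680475302773}{259376}$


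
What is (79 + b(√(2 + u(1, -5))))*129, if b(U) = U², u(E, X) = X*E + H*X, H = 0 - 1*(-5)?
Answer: 6579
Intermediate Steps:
H = 5 (H = 0 + 5 = 5)
u(E, X) = 5*X + E*X (u(E, X) = X*E + 5*X = E*X + 5*X = 5*X + E*X)
(79 + b(√(2 + u(1, -5))))*129 = (79 + (√(2 - 5*(5 + 1)))²)*129 = (79 + (√(2 - 5*6))²)*129 = (79 + (√(2 - 30))²)*129 = (79 + (√(-28))²)*129 = (79 + (2*I*√7)²)*129 = (79 - 28)*129 = 51*129 = 6579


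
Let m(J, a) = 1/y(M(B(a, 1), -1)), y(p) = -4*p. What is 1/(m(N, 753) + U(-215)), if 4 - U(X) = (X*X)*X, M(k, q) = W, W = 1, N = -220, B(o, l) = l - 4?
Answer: 4/39753515 ≈ 1.0062e-7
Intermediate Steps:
B(o, l) = -4 + l
M(k, q) = 1
m(J, a) = -¼ (m(J, a) = 1/(-4*1) = 1/(-4) = -¼)
U(X) = 4 - X³ (U(X) = 4 - X*X*X = 4 - X²*X = 4 - X³)
1/(m(N, 753) + U(-215)) = 1/(-¼ + (4 - 1*(-215)³)) = 1/(-¼ + (4 - 1*(-9938375))) = 1/(-¼ + (4 + 9938375)) = 1/(-¼ + 9938379) = 1/(39753515/4) = 4/39753515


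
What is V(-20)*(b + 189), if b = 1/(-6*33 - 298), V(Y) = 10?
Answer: 468715/248 ≈ 1890.0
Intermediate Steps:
b = -1/496 (b = 1/(-198 - 298) = 1/(-496) = -1/496 ≈ -0.0020161)
V(-20)*(b + 189) = 10*(-1/496 + 189) = 10*(93743/496) = 468715/248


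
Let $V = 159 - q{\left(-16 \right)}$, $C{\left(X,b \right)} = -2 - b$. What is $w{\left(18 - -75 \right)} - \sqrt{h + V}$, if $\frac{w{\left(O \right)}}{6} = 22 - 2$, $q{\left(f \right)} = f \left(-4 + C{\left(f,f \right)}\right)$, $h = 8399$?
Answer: $120 - \sqrt{8718} \approx 26.63$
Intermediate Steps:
$q{\left(f \right)} = f \left(-6 - f\right)$ ($q{\left(f \right)} = f \left(-4 - \left(2 + f\right)\right) = f \left(-6 - f\right)$)
$V = 319$ ($V = 159 - \left(-1\right) \left(-16\right) \left(6 - 16\right) = 159 - \left(-1\right) \left(-16\right) \left(-10\right) = 159 - -160 = 159 + 160 = 319$)
$w{\left(O \right)} = 120$ ($w{\left(O \right)} = 6 \left(22 - 2\right) = 6 \cdot 20 = 120$)
$w{\left(18 - -75 \right)} - \sqrt{h + V} = 120 - \sqrt{8399 + 319} = 120 - \sqrt{8718}$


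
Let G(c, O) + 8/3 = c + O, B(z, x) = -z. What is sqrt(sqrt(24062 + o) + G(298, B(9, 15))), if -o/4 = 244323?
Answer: sqrt(2577 + 9*I*sqrt(953230))/3 ≈ 25.532 + 19.12*I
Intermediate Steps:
o = -977292 (o = -4*244323 = -977292)
G(c, O) = -8/3 + O + c (G(c, O) = -8/3 + (c + O) = -8/3 + (O + c) = -8/3 + O + c)
sqrt(sqrt(24062 + o) + G(298, B(9, 15))) = sqrt(sqrt(24062 - 977292) + (-8/3 - 1*9 + 298)) = sqrt(sqrt(-953230) + (-8/3 - 9 + 298)) = sqrt(I*sqrt(953230) + 859/3) = sqrt(859/3 + I*sqrt(953230))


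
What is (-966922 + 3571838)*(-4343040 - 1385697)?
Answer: -14922878671092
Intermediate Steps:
(-966922 + 3571838)*(-4343040 - 1385697) = 2604916*(-5728737) = -14922878671092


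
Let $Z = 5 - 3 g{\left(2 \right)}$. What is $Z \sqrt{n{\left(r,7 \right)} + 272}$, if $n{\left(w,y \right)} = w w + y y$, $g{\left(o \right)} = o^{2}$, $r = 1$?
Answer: $- 7 \sqrt{322} \approx -125.61$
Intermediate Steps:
$Z = -7$ ($Z = 5 - 3 \cdot 2^{2} = 5 - 12 = -7$)
$n{\left(w,y \right)} = w^{2} + y^{2}$
$Z \sqrt{n{\left(r,7 \right)} + 272} = - 7 \sqrt{\left(1^{2} + 7^{2}\right) + 272} = - 7 \sqrt{\left(1 + 49\right) + 272} = - 7 \sqrt{50 + 272} = - 7 \sqrt{322}$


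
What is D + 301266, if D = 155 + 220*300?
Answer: 367421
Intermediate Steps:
D = 66155 (D = 155 + 66000 = 66155)
D + 301266 = 66155 + 301266 = 367421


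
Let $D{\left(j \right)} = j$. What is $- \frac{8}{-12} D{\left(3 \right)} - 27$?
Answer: $-25$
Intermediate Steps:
$- \frac{8}{-12} D{\left(3 \right)} - 27 = - \frac{8}{-12} \cdot 3 - 27 = \left(-8\right) \left(- \frac{1}{12}\right) 3 - 27 = \frac{2}{3} \cdot 3 - 27 = 2 - 27 = -25$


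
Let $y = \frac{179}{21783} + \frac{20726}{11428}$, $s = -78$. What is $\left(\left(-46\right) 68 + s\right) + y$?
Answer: $- \frac{398817846737}{124468062} \approx -3204.2$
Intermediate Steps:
$y = \frac{226760035}{124468062}$ ($y = 179 \cdot \frac{1}{21783} + 20726 \cdot \frac{1}{11428} = \frac{179}{21783} + \frac{10363}{5714} = \frac{226760035}{124468062} \approx 1.8218$)
$\left(\left(-46\right) 68 + s\right) + y = \left(\left(-46\right) 68 - 78\right) + \frac{226760035}{124468062} = \left(-3128 - 78\right) + \frac{226760035}{124468062} = -3206 + \frac{226760035}{124468062} = - \frac{398817846737}{124468062}$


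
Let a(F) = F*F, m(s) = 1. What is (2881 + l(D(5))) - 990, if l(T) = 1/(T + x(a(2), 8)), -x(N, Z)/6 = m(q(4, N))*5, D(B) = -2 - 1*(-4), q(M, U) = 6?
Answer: 52947/28 ≈ 1891.0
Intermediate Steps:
D(B) = 2 (D(B) = -2 + 4 = 2)
a(F) = F²
x(N, Z) = -30 (x(N, Z) = -6*5 = -30)
l(T) = 1/(-30 + T) (l(T) = 1/(T - 30) = 1/(-30 + T))
(2881 + l(D(5))) - 990 = (2881 + 1/(-30 + 2)) - 990 = (2881 + 1/(-28)) - 990 = (2881 - 1/28) - 990 = 80667/28 - 990 = 52947/28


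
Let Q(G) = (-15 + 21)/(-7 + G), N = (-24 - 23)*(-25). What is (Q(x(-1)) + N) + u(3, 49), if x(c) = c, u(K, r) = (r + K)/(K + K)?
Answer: 14195/12 ≈ 1182.9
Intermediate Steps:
u(K, r) = (K + r)/(2*K) (u(K, r) = (K + r)/((2*K)) = (K + r)*(1/(2*K)) = (K + r)/(2*K))
N = 1175 (N = -47*(-25) = 1175)
Q(G) = 6/(-7 + G)
(Q(x(-1)) + N) + u(3, 49) = (6/(-7 - 1) + 1175) + (½)*(3 + 49)/3 = (6/(-8) + 1175) + (½)*(⅓)*52 = (6*(-⅛) + 1175) + 26/3 = (-¾ + 1175) + 26/3 = 4697/4 + 26/3 = 14195/12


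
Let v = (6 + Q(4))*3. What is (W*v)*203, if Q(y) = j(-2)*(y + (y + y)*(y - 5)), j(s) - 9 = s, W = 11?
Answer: -147378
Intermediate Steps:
j(s) = 9 + s
Q(y) = 7*y + 14*y*(-5 + y) (Q(y) = (9 - 2)*(y + (y + y)*(y - 5)) = 7*(y + (2*y)*(-5 + y)) = 7*(y + 2*y*(-5 + y)) = 7*y + 14*y*(-5 + y))
v = -66 (v = (6 + 7*4*(-9 + 2*4))*3 = (6 + 7*4*(-9 + 8))*3 = (6 + 7*4*(-1))*3 = (6 - 28)*3 = -22*3 = -66)
(W*v)*203 = (11*(-66))*203 = -726*203 = -147378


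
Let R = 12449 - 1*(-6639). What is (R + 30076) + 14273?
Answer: 63437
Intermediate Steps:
R = 19088 (R = 12449 + 6639 = 19088)
(R + 30076) + 14273 = (19088 + 30076) + 14273 = 49164 + 14273 = 63437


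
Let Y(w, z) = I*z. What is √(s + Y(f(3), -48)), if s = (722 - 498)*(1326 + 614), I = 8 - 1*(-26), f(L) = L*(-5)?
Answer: 4*√27058 ≈ 657.97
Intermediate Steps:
f(L) = -5*L
I = 34 (I = 8 + 26 = 34)
s = 434560 (s = 224*1940 = 434560)
Y(w, z) = 34*z
√(s + Y(f(3), -48)) = √(434560 + 34*(-48)) = √(434560 - 1632) = √432928 = 4*√27058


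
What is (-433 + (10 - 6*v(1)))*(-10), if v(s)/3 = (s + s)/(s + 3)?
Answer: 4320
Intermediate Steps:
v(s) = 6*s/(3 + s) (v(s) = 3*((s + s)/(s + 3)) = 3*((2*s)/(3 + s)) = 3*(2*s/(3 + s)) = 6*s/(3 + s))
(-433 + (10 - 6*v(1)))*(-10) = (-433 + (10 - 36/(3 + 1)))*(-10) = (-433 + (10 - 36/4))*(-10) = (-433 + (10 - 6*3/2))*(-10) = (-433 + (10 - 9))*(-10) = (-433 + 1)*(-10) = -432*(-10) = 4320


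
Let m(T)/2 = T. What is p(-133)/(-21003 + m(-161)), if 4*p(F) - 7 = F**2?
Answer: -4424/21325 ≈ -0.20746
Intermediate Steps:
p(F) = 7/4 + F**2/4
m(T) = 2*T
p(-133)/(-21003 + m(-161)) = (7/4 + (1/4)*(-133)**2)/(-21003 + 2*(-161)) = (7/4 + (1/4)*17689)/(-21003 - 322) = (7/4 + 17689/4)/(-21325) = 4424*(-1/21325) = -4424/21325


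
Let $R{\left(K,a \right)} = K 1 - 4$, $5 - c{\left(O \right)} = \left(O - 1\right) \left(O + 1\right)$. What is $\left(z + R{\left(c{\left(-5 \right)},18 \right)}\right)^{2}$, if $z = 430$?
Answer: $165649$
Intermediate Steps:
$c{\left(O \right)} = 5 - \left(1 + O\right) \left(-1 + O\right)$ ($c{\left(O \right)} = 5 - \left(O - 1\right) \left(O + 1\right) = 5 - \left(-1 + O\right) \left(1 + O\right) = 5 - \left(1 + O\right) \left(-1 + O\right)$)
$R{\left(K,a \right)} = -4 + K$ ($R{\left(K,a \right)} = K - 4 = -4 + K$)
$\left(z + R{\left(c{\left(-5 \right)},18 \right)}\right)^{2} = \left(430 + \left(-4 + \left(6 - \left(-5\right)^{2}\right)\right)\right)^{2} = \left(430 + \left(-4 + \left(6 - 25\right)\right)\right)^{2} = \left(430 - 23\right)^{2} = 407^{2} = 165649$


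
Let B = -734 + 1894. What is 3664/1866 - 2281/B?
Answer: -3053/1082280 ≈ -0.0028209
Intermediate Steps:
B = 1160
3664/1866 - 2281/B = 3664/1866 - 2281/1160 = 3664*(1/1866) - 2281*1/1160 = 1832/933 - 2281/1160 = -3053/1082280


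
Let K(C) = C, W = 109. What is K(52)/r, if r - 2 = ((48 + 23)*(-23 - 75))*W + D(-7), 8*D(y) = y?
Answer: -416/6067367 ≈ -6.8564e-5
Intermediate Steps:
D(y) = y/8
r = -6067367/8 (r = 2 + (((48 + 23)*(-23 - 75))*109 + (1/8)*(-7)) = 2 + ((71*(-98))*109 - 7/8) = 2 + (-6958*109 - 7/8) = 2 + (-758422 - 7/8) = 2 - 6067383/8 = -6067367/8 ≈ -7.5842e+5)
K(52)/r = 52/(-6067367/8) = 52*(-8/6067367) = -416/6067367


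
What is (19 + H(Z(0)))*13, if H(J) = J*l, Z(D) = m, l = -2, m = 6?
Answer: 91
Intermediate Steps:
Z(D) = 6
H(J) = -2*J (H(J) = J*(-2) = -2*J)
(19 + H(Z(0)))*13 = (19 - 2*6)*13 = (19 - 12)*13 = 7*13 = 91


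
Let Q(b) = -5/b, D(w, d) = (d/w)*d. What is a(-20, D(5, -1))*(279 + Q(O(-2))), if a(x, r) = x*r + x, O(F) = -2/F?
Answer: -6576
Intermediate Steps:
D(w, d) = d²/w
a(x, r) = x + r*x (a(x, r) = r*x + x = x + r*x)
a(-20, D(5, -1))*(279 + Q(O(-2))) = (-20*(1 + (-1)²/5))*(279 - 5/((-2/(-2)))) = (-20*(1 + 1*(⅕)))*(279 - 5/((-2*(-½)))) = (-20*(1 + ⅕))*(279 - 5/1) = (-20*6/5)*(279 - 5*1) = -24*(279 - 5) = -24*274 = -6576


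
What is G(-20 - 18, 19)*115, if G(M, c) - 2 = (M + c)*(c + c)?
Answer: -82800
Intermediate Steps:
G(M, c) = 2 + 2*c*(M + c) (G(M, c) = 2 + (M + c)*(c + c) = 2 + (M + c)*(2*c) = 2 + 2*c*(M + c))
G(-20 - 18, 19)*115 = (2 + 2*19² + 2*(-20 - 18)*19)*115 = (2 + 2*361 + 2*(-38)*19)*115 = (2 + 722 - 1444)*115 = -720*115 = -82800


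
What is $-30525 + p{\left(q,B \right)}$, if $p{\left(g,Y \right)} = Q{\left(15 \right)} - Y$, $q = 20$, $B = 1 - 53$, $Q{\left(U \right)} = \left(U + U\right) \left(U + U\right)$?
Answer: $-29573$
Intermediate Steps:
$Q{\left(U \right)} = 4 U^{2}$ ($Q{\left(U \right)} = 2 U 2 U = 4 U^{2}$)
$B = -52$
$p{\left(g,Y \right)} = 900 - Y$ ($p{\left(g,Y \right)} = 4 \cdot 15^{2} - Y = 4 \cdot 225 - Y = 900 - Y$)
$-30525 + p{\left(q,B \right)} = -30525 + \left(900 - -52\right) = -30525 + \left(900 + 52\right) = -30525 + 952 = -29573$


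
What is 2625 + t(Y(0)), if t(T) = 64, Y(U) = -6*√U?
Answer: 2689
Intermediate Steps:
2625 + t(Y(0)) = 2625 + 64 = 2689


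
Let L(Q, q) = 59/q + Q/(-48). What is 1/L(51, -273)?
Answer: -4368/5585 ≈ -0.78209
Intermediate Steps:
L(Q, q) = 59/q - Q/48 (L(Q, q) = 59/q + Q*(-1/48) = 59/q - Q/48)
1/L(51, -273) = 1/(59/(-273) - 1/48*51) = 1/(59*(-1/273) - 17/16) = 1/(-59/273 - 17/16) = 1/(-5585/4368) = -4368/5585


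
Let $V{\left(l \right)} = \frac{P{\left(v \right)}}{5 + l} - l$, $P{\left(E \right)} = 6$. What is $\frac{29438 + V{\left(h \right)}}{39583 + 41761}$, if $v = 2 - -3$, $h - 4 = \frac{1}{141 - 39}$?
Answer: $\frac{2759145797}{7625023872} \approx 0.36185$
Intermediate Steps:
$h = \frac{409}{102}$ ($h = 4 + \frac{1}{141 - 39} = 4 + \frac{1}{102} = \frac{409}{102} \approx 4.0098$)
$v = 5$ ($v = 2 + 3 = 5$)
$V{\left(l \right)} = - l + \frac{6}{5 + l}$ ($V{\left(l \right)} = \frac{1}{5 + l} 6 - l = \frac{6}{5 + l} - l = - l + \frac{6}{5 + l}$)
$\frac{29438 + V{\left(h \right)}}{39583 + 41761} = \frac{29438 + \frac{6 - \left(\frac{409}{102}\right)^{2} - \frac{2045}{102}}{5 + \frac{409}{102}}}{39583 + 41761} = \frac{29438 + \frac{6 - \frac{167281}{10404} - \frac{2045}{102}}{\frac{919}{102}}}{81344} = \left(29438 + \frac{102 \left(6 - \frac{167281}{10404} - \frac{2045}{102}\right)}{919}\right) \frac{1}{81344} = \left(29438 + \frac{102}{919} \left(- \frac{313447}{10404}\right)\right) \frac{1}{81344} = \left(29438 - \frac{313447}{93738}\right) \frac{1}{81344} = \frac{2759145797}{93738} \cdot \frac{1}{81344} = \frac{2759145797}{7625023872}$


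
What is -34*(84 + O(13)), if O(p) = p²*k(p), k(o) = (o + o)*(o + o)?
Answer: -3887152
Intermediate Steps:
k(o) = 4*o² (k(o) = (2*o)*(2*o) = 4*o²)
O(p) = 4*p⁴ (O(p) = p²*(4*p²) = 4*p⁴)
-34*(84 + O(13)) = -34*(84 + 4*13⁴) = -34*(84 + 4*28561) = -34*(84 + 114244) = -34*114328 = -3887152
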